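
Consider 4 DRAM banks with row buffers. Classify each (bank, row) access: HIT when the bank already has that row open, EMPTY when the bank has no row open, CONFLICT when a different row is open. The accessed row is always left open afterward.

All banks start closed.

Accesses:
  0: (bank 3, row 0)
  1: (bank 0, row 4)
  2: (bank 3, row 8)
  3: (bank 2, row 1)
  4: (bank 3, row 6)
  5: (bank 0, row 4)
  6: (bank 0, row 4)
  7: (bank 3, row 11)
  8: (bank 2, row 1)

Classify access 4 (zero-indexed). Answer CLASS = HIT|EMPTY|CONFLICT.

  [0] b3 r0: no row ⇒ E
  [1] b0 r4: no row ⇒ E
  [2] b3 r8: had r0 ⇒ C
  [3] b2 r1: no row ⇒ E
  [4] b3 r6: had r8 ⇒ C
  [5] b0 r4: had r4 ⇒ H
  [6] b0 r4: had r4 ⇒ H
  [7] b3 r11: had r6 ⇒ C
  [8] b2 r1: had r1 ⇒ H

CLASS = CONFLICT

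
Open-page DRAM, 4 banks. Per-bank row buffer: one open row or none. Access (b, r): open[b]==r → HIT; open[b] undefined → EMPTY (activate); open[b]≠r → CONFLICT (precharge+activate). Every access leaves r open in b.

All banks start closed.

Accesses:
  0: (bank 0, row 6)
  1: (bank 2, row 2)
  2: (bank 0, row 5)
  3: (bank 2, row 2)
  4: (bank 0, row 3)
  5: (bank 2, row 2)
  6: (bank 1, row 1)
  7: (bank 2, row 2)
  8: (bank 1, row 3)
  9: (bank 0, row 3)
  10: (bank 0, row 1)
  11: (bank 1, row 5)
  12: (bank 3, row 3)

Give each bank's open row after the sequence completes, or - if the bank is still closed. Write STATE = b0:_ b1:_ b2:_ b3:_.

step 0: bank0 None->6 [EMPTY]
step 1: bank2 None->2 [EMPTY]
step 2: bank0 6->5 [CONFLICT]
step 3: bank2 2->2 [HIT]
step 4: bank0 5->3 [CONFLICT]
step 5: bank2 2->2 [HIT]
step 6: bank1 None->1 [EMPTY]
step 7: bank2 2->2 [HIT]
step 8: bank1 1->3 [CONFLICT]
step 9: bank0 3->3 [HIT]
step 10: bank0 3->1 [CONFLICT]
step 11: bank1 3->5 [CONFLICT]
step 12: bank3 None->3 [EMPTY]

STATE = b0:1 b1:5 b2:2 b3:3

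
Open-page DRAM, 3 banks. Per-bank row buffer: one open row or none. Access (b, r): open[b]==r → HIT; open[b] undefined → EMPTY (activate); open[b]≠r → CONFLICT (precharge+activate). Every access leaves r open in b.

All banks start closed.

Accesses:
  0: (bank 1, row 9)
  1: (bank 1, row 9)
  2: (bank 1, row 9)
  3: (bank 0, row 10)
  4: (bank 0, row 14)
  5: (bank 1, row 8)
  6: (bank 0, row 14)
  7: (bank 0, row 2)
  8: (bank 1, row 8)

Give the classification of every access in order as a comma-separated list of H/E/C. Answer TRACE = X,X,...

TRACE = E,H,H,E,C,C,H,C,H

  [0] b1 r9: no row ⇒ E
  [1] b1 r9: had r9 ⇒ H
  [2] b1 r9: had r9 ⇒ H
  [3] b0 r10: no row ⇒ E
  [4] b0 r14: had r10 ⇒ C
  [5] b1 r8: had r9 ⇒ C
  [6] b0 r14: had r14 ⇒ H
  [7] b0 r2: had r14 ⇒ C
  [8] b1 r8: had r8 ⇒ H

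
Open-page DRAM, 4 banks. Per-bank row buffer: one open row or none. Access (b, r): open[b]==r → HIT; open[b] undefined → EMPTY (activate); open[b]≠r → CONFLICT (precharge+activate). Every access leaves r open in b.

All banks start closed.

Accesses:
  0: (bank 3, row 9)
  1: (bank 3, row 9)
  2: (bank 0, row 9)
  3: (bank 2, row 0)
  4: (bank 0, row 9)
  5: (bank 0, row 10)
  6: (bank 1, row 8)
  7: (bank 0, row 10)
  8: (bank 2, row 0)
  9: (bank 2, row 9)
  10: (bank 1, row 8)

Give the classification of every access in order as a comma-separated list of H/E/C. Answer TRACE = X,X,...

#0 (3,9) E
#1 (3,9) H  (was 9)
#2 (0,9) E
#3 (2,0) E
#4 (0,9) H  (was 9)
#5 (0,10) C  (was 9)
#6 (1,8) E
#7 (0,10) H  (was 10)
#8 (2,0) H  (was 0)
#9 (2,9) C  (was 0)
#10 (1,8) H  (was 8)

TRACE = E,H,E,E,H,C,E,H,H,C,H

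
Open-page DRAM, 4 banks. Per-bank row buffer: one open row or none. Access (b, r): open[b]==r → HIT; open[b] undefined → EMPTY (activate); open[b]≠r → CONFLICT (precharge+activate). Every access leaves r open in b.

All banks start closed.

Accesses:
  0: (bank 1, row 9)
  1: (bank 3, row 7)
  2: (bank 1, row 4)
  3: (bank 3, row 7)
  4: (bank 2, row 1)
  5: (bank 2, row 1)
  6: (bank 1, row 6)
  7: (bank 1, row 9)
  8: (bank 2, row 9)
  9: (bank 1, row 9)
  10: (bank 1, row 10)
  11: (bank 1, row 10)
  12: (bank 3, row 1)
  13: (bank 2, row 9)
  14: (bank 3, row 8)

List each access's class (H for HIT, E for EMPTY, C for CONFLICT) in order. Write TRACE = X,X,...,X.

TRACE = E,E,C,H,E,H,C,C,C,H,C,H,C,H,C

0: bank 1 row 9 — prev None → EMPTY
1: bank 3 row 7 — prev None → EMPTY
2: bank 1 row 4 — prev 9 → CONFLICT
3: bank 3 row 7 — prev 7 → HIT
4: bank 2 row 1 — prev None → EMPTY
5: bank 2 row 1 — prev 1 → HIT
6: bank 1 row 6 — prev 4 → CONFLICT
7: bank 1 row 9 — prev 6 → CONFLICT
8: bank 2 row 9 — prev 1 → CONFLICT
9: bank 1 row 9 — prev 9 → HIT
10: bank 1 row 10 — prev 9 → CONFLICT
11: bank 1 row 10 — prev 10 → HIT
12: bank 3 row 1 — prev 7 → CONFLICT
13: bank 2 row 9 — prev 9 → HIT
14: bank 3 row 8 — prev 1 → CONFLICT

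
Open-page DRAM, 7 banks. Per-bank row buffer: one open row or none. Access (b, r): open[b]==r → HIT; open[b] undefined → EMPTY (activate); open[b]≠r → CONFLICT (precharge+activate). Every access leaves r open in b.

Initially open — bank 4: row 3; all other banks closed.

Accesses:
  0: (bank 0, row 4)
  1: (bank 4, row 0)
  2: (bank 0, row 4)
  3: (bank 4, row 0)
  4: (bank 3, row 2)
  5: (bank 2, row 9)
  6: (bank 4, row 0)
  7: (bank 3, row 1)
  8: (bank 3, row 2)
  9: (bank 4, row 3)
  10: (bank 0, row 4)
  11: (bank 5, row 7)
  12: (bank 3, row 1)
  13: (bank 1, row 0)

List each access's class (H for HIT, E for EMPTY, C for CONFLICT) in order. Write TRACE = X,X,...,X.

0: bank 0 row 4 — prev None → EMPTY
1: bank 4 row 0 — prev 3 → CONFLICT
2: bank 0 row 4 — prev 4 → HIT
3: bank 4 row 0 — prev 0 → HIT
4: bank 3 row 2 — prev None → EMPTY
5: bank 2 row 9 — prev None → EMPTY
6: bank 4 row 0 — prev 0 → HIT
7: bank 3 row 1 — prev 2 → CONFLICT
8: bank 3 row 2 — prev 1 → CONFLICT
9: bank 4 row 3 — prev 0 → CONFLICT
10: bank 0 row 4 — prev 4 → HIT
11: bank 5 row 7 — prev None → EMPTY
12: bank 3 row 1 — prev 2 → CONFLICT
13: bank 1 row 0 — prev None → EMPTY

TRACE = E,C,H,H,E,E,H,C,C,C,H,E,C,E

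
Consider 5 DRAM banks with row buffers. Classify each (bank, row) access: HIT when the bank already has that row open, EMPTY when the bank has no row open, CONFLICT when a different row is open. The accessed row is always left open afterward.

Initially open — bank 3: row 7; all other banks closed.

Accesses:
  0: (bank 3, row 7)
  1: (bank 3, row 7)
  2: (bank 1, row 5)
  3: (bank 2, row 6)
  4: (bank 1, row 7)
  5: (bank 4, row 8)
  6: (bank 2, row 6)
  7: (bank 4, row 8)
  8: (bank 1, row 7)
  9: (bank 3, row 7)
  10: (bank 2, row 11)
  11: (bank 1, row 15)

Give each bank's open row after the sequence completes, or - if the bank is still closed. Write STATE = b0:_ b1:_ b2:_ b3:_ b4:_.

STATE = b0:- b1:15 b2:11 b3:7 b4:8

#0 (3,7) H  (was 7)
#1 (3,7) H  (was 7)
#2 (1,5) E
#3 (2,6) E
#4 (1,7) C  (was 5)
#5 (4,8) E
#6 (2,6) H  (was 6)
#7 (4,8) H  (was 8)
#8 (1,7) H  (was 7)
#9 (3,7) H  (was 7)
#10 (2,11) C  (was 6)
#11 (1,15) C  (was 7)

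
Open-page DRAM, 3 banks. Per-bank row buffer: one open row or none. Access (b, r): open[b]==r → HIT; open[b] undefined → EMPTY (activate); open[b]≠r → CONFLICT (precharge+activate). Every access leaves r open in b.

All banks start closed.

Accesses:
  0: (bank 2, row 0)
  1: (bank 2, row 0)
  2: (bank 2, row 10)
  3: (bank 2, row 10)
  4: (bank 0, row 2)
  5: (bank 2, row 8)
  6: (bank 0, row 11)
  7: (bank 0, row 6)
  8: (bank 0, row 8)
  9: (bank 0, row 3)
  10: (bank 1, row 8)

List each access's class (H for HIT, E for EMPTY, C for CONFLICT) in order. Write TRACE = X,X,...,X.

0: bank 2 row 0 — prev None → EMPTY
1: bank 2 row 0 — prev 0 → HIT
2: bank 2 row 10 — prev 0 → CONFLICT
3: bank 2 row 10 — prev 10 → HIT
4: bank 0 row 2 — prev None → EMPTY
5: bank 2 row 8 — prev 10 → CONFLICT
6: bank 0 row 11 — prev 2 → CONFLICT
7: bank 0 row 6 — prev 11 → CONFLICT
8: bank 0 row 8 — prev 6 → CONFLICT
9: bank 0 row 3 — prev 8 → CONFLICT
10: bank 1 row 8 — prev None → EMPTY

TRACE = E,H,C,H,E,C,C,C,C,C,E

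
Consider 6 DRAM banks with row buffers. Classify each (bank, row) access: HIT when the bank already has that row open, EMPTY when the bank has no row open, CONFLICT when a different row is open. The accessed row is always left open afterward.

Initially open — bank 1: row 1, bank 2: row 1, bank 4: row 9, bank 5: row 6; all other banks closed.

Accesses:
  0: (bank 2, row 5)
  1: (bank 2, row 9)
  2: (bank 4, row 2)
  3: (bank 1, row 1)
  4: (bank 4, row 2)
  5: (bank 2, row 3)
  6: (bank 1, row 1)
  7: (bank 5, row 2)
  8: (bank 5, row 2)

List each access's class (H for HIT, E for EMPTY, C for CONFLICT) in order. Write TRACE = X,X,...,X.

step 0: bank2 1->5 [CONFLICT]
step 1: bank2 5->9 [CONFLICT]
step 2: bank4 9->2 [CONFLICT]
step 3: bank1 1->1 [HIT]
step 4: bank4 2->2 [HIT]
step 5: bank2 9->3 [CONFLICT]
step 6: bank1 1->1 [HIT]
step 7: bank5 6->2 [CONFLICT]
step 8: bank5 2->2 [HIT]

TRACE = C,C,C,H,H,C,H,C,H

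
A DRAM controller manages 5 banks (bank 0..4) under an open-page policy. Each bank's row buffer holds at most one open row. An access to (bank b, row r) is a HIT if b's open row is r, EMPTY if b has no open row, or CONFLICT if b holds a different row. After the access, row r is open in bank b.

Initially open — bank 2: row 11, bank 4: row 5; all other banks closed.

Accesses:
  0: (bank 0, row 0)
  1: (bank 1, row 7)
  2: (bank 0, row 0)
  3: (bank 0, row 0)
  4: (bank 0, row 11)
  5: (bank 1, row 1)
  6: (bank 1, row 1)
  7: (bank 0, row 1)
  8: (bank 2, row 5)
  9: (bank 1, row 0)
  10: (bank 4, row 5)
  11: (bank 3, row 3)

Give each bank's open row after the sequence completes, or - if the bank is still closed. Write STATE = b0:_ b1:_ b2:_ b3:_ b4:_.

STATE = b0:1 b1:0 b2:5 b3:3 b4:5

  [0] b0 r0: no row ⇒ E
  [1] b1 r7: no row ⇒ E
  [2] b0 r0: had r0 ⇒ H
  [3] b0 r0: had r0 ⇒ H
  [4] b0 r11: had r0 ⇒ C
  [5] b1 r1: had r7 ⇒ C
  [6] b1 r1: had r1 ⇒ H
  [7] b0 r1: had r11 ⇒ C
  [8] b2 r5: had r11 ⇒ C
  [9] b1 r0: had r1 ⇒ C
  [10] b4 r5: had r5 ⇒ H
  [11] b3 r3: no row ⇒ E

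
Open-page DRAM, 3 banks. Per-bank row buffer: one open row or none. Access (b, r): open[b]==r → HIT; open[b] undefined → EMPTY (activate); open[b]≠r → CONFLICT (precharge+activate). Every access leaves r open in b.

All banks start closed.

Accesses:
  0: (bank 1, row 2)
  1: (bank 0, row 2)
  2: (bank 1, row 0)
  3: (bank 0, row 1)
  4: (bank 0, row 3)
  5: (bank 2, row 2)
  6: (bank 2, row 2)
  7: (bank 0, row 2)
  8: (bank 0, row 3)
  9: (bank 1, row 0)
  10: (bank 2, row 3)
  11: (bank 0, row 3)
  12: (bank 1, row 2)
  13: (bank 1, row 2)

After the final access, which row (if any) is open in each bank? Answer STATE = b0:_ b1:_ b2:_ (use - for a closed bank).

  [0] b1 r2: no row ⇒ E
  [1] b0 r2: no row ⇒ E
  [2] b1 r0: had r2 ⇒ C
  [3] b0 r1: had r2 ⇒ C
  [4] b0 r3: had r1 ⇒ C
  [5] b2 r2: no row ⇒ E
  [6] b2 r2: had r2 ⇒ H
  [7] b0 r2: had r3 ⇒ C
  [8] b0 r3: had r2 ⇒ C
  [9] b1 r0: had r0 ⇒ H
  [10] b2 r3: had r2 ⇒ C
  [11] b0 r3: had r3 ⇒ H
  [12] b1 r2: had r0 ⇒ C
  [13] b1 r2: had r2 ⇒ H

STATE = b0:3 b1:2 b2:3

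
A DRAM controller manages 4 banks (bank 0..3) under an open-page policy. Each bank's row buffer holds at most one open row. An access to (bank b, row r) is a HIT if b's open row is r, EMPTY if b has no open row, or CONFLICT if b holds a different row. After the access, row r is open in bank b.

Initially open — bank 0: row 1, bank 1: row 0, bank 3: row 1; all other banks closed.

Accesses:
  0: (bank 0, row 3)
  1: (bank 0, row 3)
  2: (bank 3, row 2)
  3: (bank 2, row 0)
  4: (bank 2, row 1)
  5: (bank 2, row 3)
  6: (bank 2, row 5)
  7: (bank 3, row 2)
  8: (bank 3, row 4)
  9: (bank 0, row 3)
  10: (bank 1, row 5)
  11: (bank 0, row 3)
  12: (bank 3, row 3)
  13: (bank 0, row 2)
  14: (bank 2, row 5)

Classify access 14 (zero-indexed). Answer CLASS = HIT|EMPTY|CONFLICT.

#0 (0,3) C  (was 1)
#1 (0,3) H  (was 3)
#2 (3,2) C  (was 1)
#3 (2,0) E
#4 (2,1) C  (was 0)
#5 (2,3) C  (was 1)
#6 (2,5) C  (was 3)
#7 (3,2) H  (was 2)
#8 (3,4) C  (was 2)
#9 (0,3) H  (was 3)
#10 (1,5) C  (was 0)
#11 (0,3) H  (was 3)
#12 (3,3) C  (was 4)
#13 (0,2) C  (was 3)
#14 (2,5) H  (was 5)

CLASS = HIT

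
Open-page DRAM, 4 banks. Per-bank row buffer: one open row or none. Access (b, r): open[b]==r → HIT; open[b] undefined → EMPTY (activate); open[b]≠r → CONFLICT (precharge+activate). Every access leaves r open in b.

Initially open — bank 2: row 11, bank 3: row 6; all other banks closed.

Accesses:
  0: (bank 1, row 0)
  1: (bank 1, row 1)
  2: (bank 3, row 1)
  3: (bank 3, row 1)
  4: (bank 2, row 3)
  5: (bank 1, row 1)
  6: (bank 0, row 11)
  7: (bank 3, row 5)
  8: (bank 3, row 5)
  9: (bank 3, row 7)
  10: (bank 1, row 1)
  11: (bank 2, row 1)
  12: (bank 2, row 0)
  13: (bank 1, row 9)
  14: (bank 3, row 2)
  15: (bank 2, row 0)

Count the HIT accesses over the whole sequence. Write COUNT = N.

#0 (1,0) E
#1 (1,1) C  (was 0)
#2 (3,1) C  (was 6)
#3 (3,1) H  (was 1)
#4 (2,3) C  (was 11)
#5 (1,1) H  (was 1)
#6 (0,11) E
#7 (3,5) C  (was 1)
#8 (3,5) H  (was 5)
#9 (3,7) C  (was 5)
#10 (1,1) H  (was 1)
#11 (2,1) C  (was 3)
#12 (2,0) C  (was 1)
#13 (1,9) C  (was 1)
#14 (3,2) C  (was 7)
#15 (2,0) H  (was 0)

COUNT = 5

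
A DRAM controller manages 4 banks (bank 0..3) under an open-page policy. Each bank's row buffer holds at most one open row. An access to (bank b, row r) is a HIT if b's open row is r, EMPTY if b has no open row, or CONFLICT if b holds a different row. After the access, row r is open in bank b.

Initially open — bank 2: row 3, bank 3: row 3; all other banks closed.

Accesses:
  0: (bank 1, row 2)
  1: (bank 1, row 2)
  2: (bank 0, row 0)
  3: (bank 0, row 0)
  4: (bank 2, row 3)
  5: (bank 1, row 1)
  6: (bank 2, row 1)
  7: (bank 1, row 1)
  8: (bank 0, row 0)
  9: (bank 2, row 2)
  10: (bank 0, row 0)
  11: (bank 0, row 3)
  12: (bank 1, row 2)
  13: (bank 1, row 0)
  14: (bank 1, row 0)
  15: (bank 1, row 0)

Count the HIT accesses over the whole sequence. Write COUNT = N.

COUNT = 8

step 0: bank1 None->2 [EMPTY]
step 1: bank1 2->2 [HIT]
step 2: bank0 None->0 [EMPTY]
step 3: bank0 0->0 [HIT]
step 4: bank2 3->3 [HIT]
step 5: bank1 2->1 [CONFLICT]
step 6: bank2 3->1 [CONFLICT]
step 7: bank1 1->1 [HIT]
step 8: bank0 0->0 [HIT]
step 9: bank2 1->2 [CONFLICT]
step 10: bank0 0->0 [HIT]
step 11: bank0 0->3 [CONFLICT]
step 12: bank1 1->2 [CONFLICT]
step 13: bank1 2->0 [CONFLICT]
step 14: bank1 0->0 [HIT]
step 15: bank1 0->0 [HIT]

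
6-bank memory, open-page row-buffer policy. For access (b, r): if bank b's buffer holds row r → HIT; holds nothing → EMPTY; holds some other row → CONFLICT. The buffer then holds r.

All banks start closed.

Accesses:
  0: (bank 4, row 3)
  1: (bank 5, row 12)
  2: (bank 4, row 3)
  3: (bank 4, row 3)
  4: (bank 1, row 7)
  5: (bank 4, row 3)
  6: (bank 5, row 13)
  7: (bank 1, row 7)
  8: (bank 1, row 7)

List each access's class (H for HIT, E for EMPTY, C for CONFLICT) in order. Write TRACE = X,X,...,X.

TRACE = E,E,H,H,E,H,C,H,H

0: bank 4 row 3 — prev None → EMPTY
1: bank 5 row 12 — prev None → EMPTY
2: bank 4 row 3 — prev 3 → HIT
3: bank 4 row 3 — prev 3 → HIT
4: bank 1 row 7 — prev None → EMPTY
5: bank 4 row 3 — prev 3 → HIT
6: bank 5 row 13 — prev 12 → CONFLICT
7: bank 1 row 7 — prev 7 → HIT
8: bank 1 row 7 — prev 7 → HIT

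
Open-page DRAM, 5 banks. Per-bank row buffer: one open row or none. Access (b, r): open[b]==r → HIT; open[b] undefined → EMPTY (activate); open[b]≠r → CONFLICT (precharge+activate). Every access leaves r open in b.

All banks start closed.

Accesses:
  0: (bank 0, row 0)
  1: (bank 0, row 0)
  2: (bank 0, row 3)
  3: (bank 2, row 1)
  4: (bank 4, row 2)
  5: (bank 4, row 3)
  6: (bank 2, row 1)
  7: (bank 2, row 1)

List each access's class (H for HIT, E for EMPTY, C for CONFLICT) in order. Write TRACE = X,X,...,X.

TRACE = E,H,C,E,E,C,H,H

  [0] b0 r0: no row ⇒ E
  [1] b0 r0: had r0 ⇒ H
  [2] b0 r3: had r0 ⇒ C
  [3] b2 r1: no row ⇒ E
  [4] b4 r2: no row ⇒ E
  [5] b4 r3: had r2 ⇒ C
  [6] b2 r1: had r1 ⇒ H
  [7] b2 r1: had r1 ⇒ H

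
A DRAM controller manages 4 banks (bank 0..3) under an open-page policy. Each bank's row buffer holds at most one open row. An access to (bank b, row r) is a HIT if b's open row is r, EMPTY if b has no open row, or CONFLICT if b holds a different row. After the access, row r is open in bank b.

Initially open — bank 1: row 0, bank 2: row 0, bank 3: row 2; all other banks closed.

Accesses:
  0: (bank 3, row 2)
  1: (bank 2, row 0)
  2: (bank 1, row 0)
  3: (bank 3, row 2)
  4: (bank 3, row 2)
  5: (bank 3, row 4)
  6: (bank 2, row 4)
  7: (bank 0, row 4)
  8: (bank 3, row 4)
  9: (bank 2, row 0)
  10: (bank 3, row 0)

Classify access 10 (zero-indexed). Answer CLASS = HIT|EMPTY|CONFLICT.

CLASS = CONFLICT

  [0] b3 r2: had r2 ⇒ H
  [1] b2 r0: had r0 ⇒ H
  [2] b1 r0: had r0 ⇒ H
  [3] b3 r2: had r2 ⇒ H
  [4] b3 r2: had r2 ⇒ H
  [5] b3 r4: had r2 ⇒ C
  [6] b2 r4: had r0 ⇒ C
  [7] b0 r4: no row ⇒ E
  [8] b3 r4: had r4 ⇒ H
  [9] b2 r0: had r4 ⇒ C
  [10] b3 r0: had r4 ⇒ C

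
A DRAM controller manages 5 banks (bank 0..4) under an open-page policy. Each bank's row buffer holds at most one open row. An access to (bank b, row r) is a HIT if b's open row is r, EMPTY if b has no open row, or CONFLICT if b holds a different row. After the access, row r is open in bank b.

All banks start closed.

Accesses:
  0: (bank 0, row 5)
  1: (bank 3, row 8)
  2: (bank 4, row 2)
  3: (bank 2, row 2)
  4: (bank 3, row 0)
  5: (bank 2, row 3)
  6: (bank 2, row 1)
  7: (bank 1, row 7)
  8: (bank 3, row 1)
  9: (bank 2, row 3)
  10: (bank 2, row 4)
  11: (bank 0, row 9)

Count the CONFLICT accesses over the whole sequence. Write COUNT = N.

COUNT = 7

0: bank 0 row 5 — prev None → EMPTY
1: bank 3 row 8 — prev None → EMPTY
2: bank 4 row 2 — prev None → EMPTY
3: bank 2 row 2 — prev None → EMPTY
4: bank 3 row 0 — prev 8 → CONFLICT
5: bank 2 row 3 — prev 2 → CONFLICT
6: bank 2 row 1 — prev 3 → CONFLICT
7: bank 1 row 7 — prev None → EMPTY
8: bank 3 row 1 — prev 0 → CONFLICT
9: bank 2 row 3 — prev 1 → CONFLICT
10: bank 2 row 4 — prev 3 → CONFLICT
11: bank 0 row 9 — prev 5 → CONFLICT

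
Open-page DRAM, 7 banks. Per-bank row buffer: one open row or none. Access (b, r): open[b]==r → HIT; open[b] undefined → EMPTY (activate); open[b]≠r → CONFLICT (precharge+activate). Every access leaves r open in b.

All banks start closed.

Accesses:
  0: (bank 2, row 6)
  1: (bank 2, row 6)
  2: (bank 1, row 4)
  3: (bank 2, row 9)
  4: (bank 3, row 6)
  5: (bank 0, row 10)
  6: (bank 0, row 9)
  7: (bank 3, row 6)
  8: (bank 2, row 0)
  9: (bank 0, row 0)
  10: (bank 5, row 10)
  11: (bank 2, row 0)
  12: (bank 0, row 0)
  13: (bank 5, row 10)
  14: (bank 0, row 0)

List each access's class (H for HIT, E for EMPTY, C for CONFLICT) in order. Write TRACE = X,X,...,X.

TRACE = E,H,E,C,E,E,C,H,C,C,E,H,H,H,H

0: bank 2 row 6 — prev None → EMPTY
1: bank 2 row 6 — prev 6 → HIT
2: bank 1 row 4 — prev None → EMPTY
3: bank 2 row 9 — prev 6 → CONFLICT
4: bank 3 row 6 — prev None → EMPTY
5: bank 0 row 10 — prev None → EMPTY
6: bank 0 row 9 — prev 10 → CONFLICT
7: bank 3 row 6 — prev 6 → HIT
8: bank 2 row 0 — prev 9 → CONFLICT
9: bank 0 row 0 — prev 9 → CONFLICT
10: bank 5 row 10 — prev None → EMPTY
11: bank 2 row 0 — prev 0 → HIT
12: bank 0 row 0 — prev 0 → HIT
13: bank 5 row 10 — prev 10 → HIT
14: bank 0 row 0 — prev 0 → HIT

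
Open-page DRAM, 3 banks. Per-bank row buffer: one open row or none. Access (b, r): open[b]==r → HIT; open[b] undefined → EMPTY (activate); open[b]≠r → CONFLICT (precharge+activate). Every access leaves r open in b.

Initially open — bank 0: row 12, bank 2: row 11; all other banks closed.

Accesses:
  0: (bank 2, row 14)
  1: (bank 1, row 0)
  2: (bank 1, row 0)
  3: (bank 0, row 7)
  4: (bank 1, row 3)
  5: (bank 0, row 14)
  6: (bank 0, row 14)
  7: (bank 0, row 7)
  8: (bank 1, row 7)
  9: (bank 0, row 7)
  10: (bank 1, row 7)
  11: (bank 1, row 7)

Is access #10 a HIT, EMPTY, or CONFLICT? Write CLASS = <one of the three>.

CLASS = HIT

  [0] b2 r14: had r11 ⇒ C
  [1] b1 r0: no row ⇒ E
  [2] b1 r0: had r0 ⇒ H
  [3] b0 r7: had r12 ⇒ C
  [4] b1 r3: had r0 ⇒ C
  [5] b0 r14: had r7 ⇒ C
  [6] b0 r14: had r14 ⇒ H
  [7] b0 r7: had r14 ⇒ C
  [8] b1 r7: had r3 ⇒ C
  [9] b0 r7: had r7 ⇒ H
  [10] b1 r7: had r7 ⇒ H
  [11] b1 r7: had r7 ⇒ H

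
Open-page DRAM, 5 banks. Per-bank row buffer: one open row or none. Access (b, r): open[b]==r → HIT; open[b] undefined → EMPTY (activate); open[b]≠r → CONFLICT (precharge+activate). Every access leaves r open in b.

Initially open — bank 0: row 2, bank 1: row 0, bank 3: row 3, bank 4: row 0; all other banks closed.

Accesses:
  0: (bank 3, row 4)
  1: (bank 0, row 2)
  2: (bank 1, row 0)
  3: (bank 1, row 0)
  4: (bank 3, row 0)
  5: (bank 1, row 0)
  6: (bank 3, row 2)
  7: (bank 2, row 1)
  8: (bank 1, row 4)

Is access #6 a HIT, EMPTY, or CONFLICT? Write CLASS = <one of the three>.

CLASS = CONFLICT

  [0] b3 r4: had r3 ⇒ C
  [1] b0 r2: had r2 ⇒ H
  [2] b1 r0: had r0 ⇒ H
  [3] b1 r0: had r0 ⇒ H
  [4] b3 r0: had r4 ⇒ C
  [5] b1 r0: had r0 ⇒ H
  [6] b3 r2: had r0 ⇒ C
  [7] b2 r1: no row ⇒ E
  [8] b1 r4: had r0 ⇒ C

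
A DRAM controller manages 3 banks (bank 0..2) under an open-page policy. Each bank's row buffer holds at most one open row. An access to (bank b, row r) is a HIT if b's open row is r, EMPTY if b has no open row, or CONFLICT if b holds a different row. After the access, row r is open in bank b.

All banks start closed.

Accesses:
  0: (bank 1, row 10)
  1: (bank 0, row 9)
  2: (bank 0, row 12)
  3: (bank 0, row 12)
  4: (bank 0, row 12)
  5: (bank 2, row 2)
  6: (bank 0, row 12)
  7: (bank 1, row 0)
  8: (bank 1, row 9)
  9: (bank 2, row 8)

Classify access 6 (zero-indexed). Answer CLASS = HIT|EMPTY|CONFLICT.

  [0] b1 r10: no row ⇒ E
  [1] b0 r9: no row ⇒ E
  [2] b0 r12: had r9 ⇒ C
  [3] b0 r12: had r12 ⇒ H
  [4] b0 r12: had r12 ⇒ H
  [5] b2 r2: no row ⇒ E
  [6] b0 r12: had r12 ⇒ H
  [7] b1 r0: had r10 ⇒ C
  [8] b1 r9: had r0 ⇒ C
  [9] b2 r8: had r2 ⇒ C

CLASS = HIT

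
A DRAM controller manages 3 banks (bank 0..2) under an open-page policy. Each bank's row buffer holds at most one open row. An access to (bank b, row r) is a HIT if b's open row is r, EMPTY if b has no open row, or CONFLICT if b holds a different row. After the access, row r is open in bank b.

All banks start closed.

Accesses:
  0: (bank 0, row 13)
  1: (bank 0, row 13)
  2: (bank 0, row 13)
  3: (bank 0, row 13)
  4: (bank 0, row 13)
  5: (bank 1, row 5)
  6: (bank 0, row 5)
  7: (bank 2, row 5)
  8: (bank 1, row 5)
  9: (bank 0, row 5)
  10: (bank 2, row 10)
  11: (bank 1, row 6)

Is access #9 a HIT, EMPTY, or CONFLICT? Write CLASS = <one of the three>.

CLASS = HIT

  [0] b0 r13: no row ⇒ E
  [1] b0 r13: had r13 ⇒ H
  [2] b0 r13: had r13 ⇒ H
  [3] b0 r13: had r13 ⇒ H
  [4] b0 r13: had r13 ⇒ H
  [5] b1 r5: no row ⇒ E
  [6] b0 r5: had r13 ⇒ C
  [7] b2 r5: no row ⇒ E
  [8] b1 r5: had r5 ⇒ H
  [9] b0 r5: had r5 ⇒ H
  [10] b2 r10: had r5 ⇒ C
  [11] b1 r6: had r5 ⇒ C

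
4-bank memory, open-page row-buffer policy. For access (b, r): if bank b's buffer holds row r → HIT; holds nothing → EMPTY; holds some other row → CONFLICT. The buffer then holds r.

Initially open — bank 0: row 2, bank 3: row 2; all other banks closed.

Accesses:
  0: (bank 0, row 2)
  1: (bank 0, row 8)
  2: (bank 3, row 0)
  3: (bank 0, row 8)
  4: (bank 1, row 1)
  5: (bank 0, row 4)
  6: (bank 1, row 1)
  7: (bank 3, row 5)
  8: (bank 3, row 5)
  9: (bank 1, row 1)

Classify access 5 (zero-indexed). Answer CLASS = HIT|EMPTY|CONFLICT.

0: bank 0 row 2 — prev 2 → HIT
1: bank 0 row 8 — prev 2 → CONFLICT
2: bank 3 row 0 — prev 2 → CONFLICT
3: bank 0 row 8 — prev 8 → HIT
4: bank 1 row 1 — prev None → EMPTY
5: bank 0 row 4 — prev 8 → CONFLICT
6: bank 1 row 1 — prev 1 → HIT
7: bank 3 row 5 — prev 0 → CONFLICT
8: bank 3 row 5 — prev 5 → HIT
9: bank 1 row 1 — prev 1 → HIT

CLASS = CONFLICT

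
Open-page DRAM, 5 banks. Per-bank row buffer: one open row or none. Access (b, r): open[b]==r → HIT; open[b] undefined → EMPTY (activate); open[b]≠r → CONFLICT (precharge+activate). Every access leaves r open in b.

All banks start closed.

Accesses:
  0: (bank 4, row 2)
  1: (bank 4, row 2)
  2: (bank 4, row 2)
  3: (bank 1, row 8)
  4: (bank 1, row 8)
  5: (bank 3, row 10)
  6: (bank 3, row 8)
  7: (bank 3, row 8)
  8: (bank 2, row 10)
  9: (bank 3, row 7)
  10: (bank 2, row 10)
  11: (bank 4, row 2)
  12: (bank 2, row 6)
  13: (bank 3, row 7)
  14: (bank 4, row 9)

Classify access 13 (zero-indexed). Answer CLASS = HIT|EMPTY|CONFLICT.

  [0] b4 r2: no row ⇒ E
  [1] b4 r2: had r2 ⇒ H
  [2] b4 r2: had r2 ⇒ H
  [3] b1 r8: no row ⇒ E
  [4] b1 r8: had r8 ⇒ H
  [5] b3 r10: no row ⇒ E
  [6] b3 r8: had r10 ⇒ C
  [7] b3 r8: had r8 ⇒ H
  [8] b2 r10: no row ⇒ E
  [9] b3 r7: had r8 ⇒ C
  [10] b2 r10: had r10 ⇒ H
  [11] b4 r2: had r2 ⇒ H
  [12] b2 r6: had r10 ⇒ C
  [13] b3 r7: had r7 ⇒ H
  [14] b4 r9: had r2 ⇒ C

CLASS = HIT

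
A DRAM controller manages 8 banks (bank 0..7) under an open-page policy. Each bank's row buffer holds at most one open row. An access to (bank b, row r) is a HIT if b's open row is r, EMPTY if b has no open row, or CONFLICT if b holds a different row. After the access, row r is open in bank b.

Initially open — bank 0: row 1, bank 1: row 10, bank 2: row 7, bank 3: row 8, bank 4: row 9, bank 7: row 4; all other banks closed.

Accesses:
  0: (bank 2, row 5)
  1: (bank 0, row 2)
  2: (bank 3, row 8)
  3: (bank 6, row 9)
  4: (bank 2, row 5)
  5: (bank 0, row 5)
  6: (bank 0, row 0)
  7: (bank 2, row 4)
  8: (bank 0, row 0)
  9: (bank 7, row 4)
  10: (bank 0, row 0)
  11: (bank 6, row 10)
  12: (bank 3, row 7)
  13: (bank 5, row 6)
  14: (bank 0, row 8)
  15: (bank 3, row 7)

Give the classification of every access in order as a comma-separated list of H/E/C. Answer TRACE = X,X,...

TRACE = C,C,H,E,H,C,C,C,H,H,H,C,C,E,C,H

  [0] b2 r5: had r7 ⇒ C
  [1] b0 r2: had r1 ⇒ C
  [2] b3 r8: had r8 ⇒ H
  [3] b6 r9: no row ⇒ E
  [4] b2 r5: had r5 ⇒ H
  [5] b0 r5: had r2 ⇒ C
  [6] b0 r0: had r5 ⇒ C
  [7] b2 r4: had r5 ⇒ C
  [8] b0 r0: had r0 ⇒ H
  [9] b7 r4: had r4 ⇒ H
  [10] b0 r0: had r0 ⇒ H
  [11] b6 r10: had r9 ⇒ C
  [12] b3 r7: had r8 ⇒ C
  [13] b5 r6: no row ⇒ E
  [14] b0 r8: had r0 ⇒ C
  [15] b3 r7: had r7 ⇒ H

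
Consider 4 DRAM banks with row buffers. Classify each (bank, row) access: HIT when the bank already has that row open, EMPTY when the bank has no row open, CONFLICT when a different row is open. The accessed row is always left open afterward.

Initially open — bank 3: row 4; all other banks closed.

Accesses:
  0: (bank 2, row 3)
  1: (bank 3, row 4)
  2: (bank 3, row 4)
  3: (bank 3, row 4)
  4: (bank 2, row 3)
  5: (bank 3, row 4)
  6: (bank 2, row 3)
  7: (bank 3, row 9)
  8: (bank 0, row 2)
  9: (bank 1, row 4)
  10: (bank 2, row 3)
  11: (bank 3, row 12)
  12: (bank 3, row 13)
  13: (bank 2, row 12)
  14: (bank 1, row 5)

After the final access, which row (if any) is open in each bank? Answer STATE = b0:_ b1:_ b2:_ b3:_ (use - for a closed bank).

0: bank 2 row 3 — prev None → EMPTY
1: bank 3 row 4 — prev 4 → HIT
2: bank 3 row 4 — prev 4 → HIT
3: bank 3 row 4 — prev 4 → HIT
4: bank 2 row 3 — prev 3 → HIT
5: bank 3 row 4 — prev 4 → HIT
6: bank 2 row 3 — prev 3 → HIT
7: bank 3 row 9 — prev 4 → CONFLICT
8: bank 0 row 2 — prev None → EMPTY
9: bank 1 row 4 — prev None → EMPTY
10: bank 2 row 3 — prev 3 → HIT
11: bank 3 row 12 — prev 9 → CONFLICT
12: bank 3 row 13 — prev 12 → CONFLICT
13: bank 2 row 12 — prev 3 → CONFLICT
14: bank 1 row 5 — prev 4 → CONFLICT

STATE = b0:2 b1:5 b2:12 b3:13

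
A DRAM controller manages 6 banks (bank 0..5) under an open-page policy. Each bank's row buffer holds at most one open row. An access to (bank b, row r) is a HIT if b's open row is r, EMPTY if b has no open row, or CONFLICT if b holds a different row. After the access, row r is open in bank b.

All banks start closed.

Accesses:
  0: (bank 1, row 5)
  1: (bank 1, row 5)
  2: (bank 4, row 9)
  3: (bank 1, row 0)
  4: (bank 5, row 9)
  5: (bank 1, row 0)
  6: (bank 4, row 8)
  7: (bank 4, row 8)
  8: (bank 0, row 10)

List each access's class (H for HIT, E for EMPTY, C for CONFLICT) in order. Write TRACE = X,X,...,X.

  [0] b1 r5: no row ⇒ E
  [1] b1 r5: had r5 ⇒ H
  [2] b4 r9: no row ⇒ E
  [3] b1 r0: had r5 ⇒ C
  [4] b5 r9: no row ⇒ E
  [5] b1 r0: had r0 ⇒ H
  [6] b4 r8: had r9 ⇒ C
  [7] b4 r8: had r8 ⇒ H
  [8] b0 r10: no row ⇒ E

TRACE = E,H,E,C,E,H,C,H,E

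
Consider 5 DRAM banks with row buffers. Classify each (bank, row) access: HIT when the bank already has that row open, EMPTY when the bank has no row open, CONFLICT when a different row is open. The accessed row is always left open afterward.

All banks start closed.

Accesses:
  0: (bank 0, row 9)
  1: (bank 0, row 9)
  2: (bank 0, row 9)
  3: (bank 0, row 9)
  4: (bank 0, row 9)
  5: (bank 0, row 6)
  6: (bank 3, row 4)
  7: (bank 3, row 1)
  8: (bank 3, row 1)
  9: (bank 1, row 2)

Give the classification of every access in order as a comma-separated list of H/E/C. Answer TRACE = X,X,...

#0 (0,9) E
#1 (0,9) H  (was 9)
#2 (0,9) H  (was 9)
#3 (0,9) H  (was 9)
#4 (0,9) H  (was 9)
#5 (0,6) C  (was 9)
#6 (3,4) E
#7 (3,1) C  (was 4)
#8 (3,1) H  (was 1)
#9 (1,2) E

TRACE = E,H,H,H,H,C,E,C,H,E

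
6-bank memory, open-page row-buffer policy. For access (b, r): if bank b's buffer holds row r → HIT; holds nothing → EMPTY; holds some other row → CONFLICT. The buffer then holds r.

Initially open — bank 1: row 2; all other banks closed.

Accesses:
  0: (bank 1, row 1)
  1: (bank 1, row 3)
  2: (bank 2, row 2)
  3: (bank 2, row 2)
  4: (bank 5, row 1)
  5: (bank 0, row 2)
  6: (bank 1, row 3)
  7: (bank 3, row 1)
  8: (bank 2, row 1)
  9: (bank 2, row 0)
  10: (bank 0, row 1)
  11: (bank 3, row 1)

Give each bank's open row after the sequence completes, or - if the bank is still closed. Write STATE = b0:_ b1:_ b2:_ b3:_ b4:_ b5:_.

STATE = b0:1 b1:3 b2:0 b3:1 b4:- b5:1

0: bank 1 row 1 — prev 2 → CONFLICT
1: bank 1 row 3 — prev 1 → CONFLICT
2: bank 2 row 2 — prev None → EMPTY
3: bank 2 row 2 — prev 2 → HIT
4: bank 5 row 1 — prev None → EMPTY
5: bank 0 row 2 — prev None → EMPTY
6: bank 1 row 3 — prev 3 → HIT
7: bank 3 row 1 — prev None → EMPTY
8: bank 2 row 1 — prev 2 → CONFLICT
9: bank 2 row 0 — prev 1 → CONFLICT
10: bank 0 row 1 — prev 2 → CONFLICT
11: bank 3 row 1 — prev 1 → HIT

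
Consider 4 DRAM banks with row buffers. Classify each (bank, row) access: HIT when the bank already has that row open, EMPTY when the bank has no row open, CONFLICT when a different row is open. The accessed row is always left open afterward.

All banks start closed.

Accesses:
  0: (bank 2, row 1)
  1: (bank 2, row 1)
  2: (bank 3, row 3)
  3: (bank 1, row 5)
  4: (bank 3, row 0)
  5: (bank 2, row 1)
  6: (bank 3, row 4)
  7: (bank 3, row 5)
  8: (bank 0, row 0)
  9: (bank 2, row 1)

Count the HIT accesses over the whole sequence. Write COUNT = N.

COUNT = 3

0: bank 2 row 1 — prev None → EMPTY
1: bank 2 row 1 — prev 1 → HIT
2: bank 3 row 3 — prev None → EMPTY
3: bank 1 row 5 — prev None → EMPTY
4: bank 3 row 0 — prev 3 → CONFLICT
5: bank 2 row 1 — prev 1 → HIT
6: bank 3 row 4 — prev 0 → CONFLICT
7: bank 3 row 5 — prev 4 → CONFLICT
8: bank 0 row 0 — prev None → EMPTY
9: bank 2 row 1 — prev 1 → HIT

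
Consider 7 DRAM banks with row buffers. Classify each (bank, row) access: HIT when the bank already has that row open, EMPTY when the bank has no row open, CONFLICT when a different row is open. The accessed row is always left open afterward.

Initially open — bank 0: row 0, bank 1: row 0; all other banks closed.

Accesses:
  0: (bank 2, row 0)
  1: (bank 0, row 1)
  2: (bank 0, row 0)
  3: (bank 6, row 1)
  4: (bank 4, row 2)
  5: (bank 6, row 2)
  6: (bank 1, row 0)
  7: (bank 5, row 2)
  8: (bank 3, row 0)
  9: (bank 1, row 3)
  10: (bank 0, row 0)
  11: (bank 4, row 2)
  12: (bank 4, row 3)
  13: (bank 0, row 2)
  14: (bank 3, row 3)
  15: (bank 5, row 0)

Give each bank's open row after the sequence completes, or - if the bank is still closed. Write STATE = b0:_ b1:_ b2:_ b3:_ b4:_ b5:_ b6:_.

  [0] b2 r0: no row ⇒ E
  [1] b0 r1: had r0 ⇒ C
  [2] b0 r0: had r1 ⇒ C
  [3] b6 r1: no row ⇒ E
  [4] b4 r2: no row ⇒ E
  [5] b6 r2: had r1 ⇒ C
  [6] b1 r0: had r0 ⇒ H
  [7] b5 r2: no row ⇒ E
  [8] b3 r0: no row ⇒ E
  [9] b1 r3: had r0 ⇒ C
  [10] b0 r0: had r0 ⇒ H
  [11] b4 r2: had r2 ⇒ H
  [12] b4 r3: had r2 ⇒ C
  [13] b0 r2: had r0 ⇒ C
  [14] b3 r3: had r0 ⇒ C
  [15] b5 r0: had r2 ⇒ C

STATE = b0:2 b1:3 b2:0 b3:3 b4:3 b5:0 b6:2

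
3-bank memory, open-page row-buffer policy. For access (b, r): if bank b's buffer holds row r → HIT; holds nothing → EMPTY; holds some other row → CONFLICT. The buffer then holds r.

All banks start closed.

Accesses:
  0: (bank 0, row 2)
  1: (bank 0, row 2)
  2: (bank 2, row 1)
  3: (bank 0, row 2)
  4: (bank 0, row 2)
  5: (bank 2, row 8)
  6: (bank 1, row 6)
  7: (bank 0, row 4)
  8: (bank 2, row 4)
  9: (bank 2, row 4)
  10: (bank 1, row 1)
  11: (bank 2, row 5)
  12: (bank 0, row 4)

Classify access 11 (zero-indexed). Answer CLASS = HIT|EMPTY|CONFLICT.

CLASS = CONFLICT

  [0] b0 r2: no row ⇒ E
  [1] b0 r2: had r2 ⇒ H
  [2] b2 r1: no row ⇒ E
  [3] b0 r2: had r2 ⇒ H
  [4] b0 r2: had r2 ⇒ H
  [5] b2 r8: had r1 ⇒ C
  [6] b1 r6: no row ⇒ E
  [7] b0 r4: had r2 ⇒ C
  [8] b2 r4: had r8 ⇒ C
  [9] b2 r4: had r4 ⇒ H
  [10] b1 r1: had r6 ⇒ C
  [11] b2 r5: had r4 ⇒ C
  [12] b0 r4: had r4 ⇒ H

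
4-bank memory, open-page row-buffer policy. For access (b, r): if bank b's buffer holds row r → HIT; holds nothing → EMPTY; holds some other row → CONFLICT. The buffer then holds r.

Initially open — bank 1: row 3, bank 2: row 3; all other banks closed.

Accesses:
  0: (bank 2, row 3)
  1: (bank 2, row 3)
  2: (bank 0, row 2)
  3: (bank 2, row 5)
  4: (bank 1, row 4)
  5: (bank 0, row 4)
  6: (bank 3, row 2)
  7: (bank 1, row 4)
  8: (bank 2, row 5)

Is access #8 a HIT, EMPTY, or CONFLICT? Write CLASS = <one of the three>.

CLASS = HIT

0: bank 2 row 3 — prev 3 → HIT
1: bank 2 row 3 — prev 3 → HIT
2: bank 0 row 2 — prev None → EMPTY
3: bank 2 row 5 — prev 3 → CONFLICT
4: bank 1 row 4 — prev 3 → CONFLICT
5: bank 0 row 4 — prev 2 → CONFLICT
6: bank 3 row 2 — prev None → EMPTY
7: bank 1 row 4 — prev 4 → HIT
8: bank 2 row 5 — prev 5 → HIT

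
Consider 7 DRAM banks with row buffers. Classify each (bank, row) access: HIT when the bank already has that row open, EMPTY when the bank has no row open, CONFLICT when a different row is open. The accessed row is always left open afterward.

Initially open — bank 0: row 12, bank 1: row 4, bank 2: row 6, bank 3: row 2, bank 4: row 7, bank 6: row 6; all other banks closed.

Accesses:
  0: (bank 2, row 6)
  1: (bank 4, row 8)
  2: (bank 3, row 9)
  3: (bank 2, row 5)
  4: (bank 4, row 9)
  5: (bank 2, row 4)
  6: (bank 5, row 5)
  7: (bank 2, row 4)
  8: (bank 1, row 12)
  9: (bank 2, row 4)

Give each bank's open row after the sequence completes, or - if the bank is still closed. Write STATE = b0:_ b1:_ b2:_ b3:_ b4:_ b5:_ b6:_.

STATE = b0:12 b1:12 b2:4 b3:9 b4:9 b5:5 b6:6

  [0] b2 r6: had r6 ⇒ H
  [1] b4 r8: had r7 ⇒ C
  [2] b3 r9: had r2 ⇒ C
  [3] b2 r5: had r6 ⇒ C
  [4] b4 r9: had r8 ⇒ C
  [5] b2 r4: had r5 ⇒ C
  [6] b5 r5: no row ⇒ E
  [7] b2 r4: had r4 ⇒ H
  [8] b1 r12: had r4 ⇒ C
  [9] b2 r4: had r4 ⇒ H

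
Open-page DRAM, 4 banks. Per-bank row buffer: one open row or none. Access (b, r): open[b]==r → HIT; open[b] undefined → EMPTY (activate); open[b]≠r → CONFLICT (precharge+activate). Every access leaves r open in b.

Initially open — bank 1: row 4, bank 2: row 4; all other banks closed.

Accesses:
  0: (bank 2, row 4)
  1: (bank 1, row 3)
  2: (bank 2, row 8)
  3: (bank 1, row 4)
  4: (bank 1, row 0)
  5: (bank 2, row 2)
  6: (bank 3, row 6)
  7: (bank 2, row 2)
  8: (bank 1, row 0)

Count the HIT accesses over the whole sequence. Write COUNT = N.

COUNT = 3

  [0] b2 r4: had r4 ⇒ H
  [1] b1 r3: had r4 ⇒ C
  [2] b2 r8: had r4 ⇒ C
  [3] b1 r4: had r3 ⇒ C
  [4] b1 r0: had r4 ⇒ C
  [5] b2 r2: had r8 ⇒ C
  [6] b3 r6: no row ⇒ E
  [7] b2 r2: had r2 ⇒ H
  [8] b1 r0: had r0 ⇒ H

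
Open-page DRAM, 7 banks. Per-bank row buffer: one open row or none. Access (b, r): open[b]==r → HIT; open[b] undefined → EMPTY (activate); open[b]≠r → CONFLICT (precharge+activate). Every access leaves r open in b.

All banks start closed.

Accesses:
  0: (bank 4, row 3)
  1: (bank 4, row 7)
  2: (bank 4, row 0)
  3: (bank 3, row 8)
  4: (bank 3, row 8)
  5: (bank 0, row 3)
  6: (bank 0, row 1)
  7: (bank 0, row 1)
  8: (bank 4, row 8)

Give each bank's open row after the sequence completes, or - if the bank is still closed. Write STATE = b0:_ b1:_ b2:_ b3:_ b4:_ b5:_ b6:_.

0: bank 4 row 3 — prev None → EMPTY
1: bank 4 row 7 — prev 3 → CONFLICT
2: bank 4 row 0 — prev 7 → CONFLICT
3: bank 3 row 8 — prev None → EMPTY
4: bank 3 row 8 — prev 8 → HIT
5: bank 0 row 3 — prev None → EMPTY
6: bank 0 row 1 — prev 3 → CONFLICT
7: bank 0 row 1 — prev 1 → HIT
8: bank 4 row 8 — prev 0 → CONFLICT

STATE = b0:1 b1:- b2:- b3:8 b4:8 b5:- b6:-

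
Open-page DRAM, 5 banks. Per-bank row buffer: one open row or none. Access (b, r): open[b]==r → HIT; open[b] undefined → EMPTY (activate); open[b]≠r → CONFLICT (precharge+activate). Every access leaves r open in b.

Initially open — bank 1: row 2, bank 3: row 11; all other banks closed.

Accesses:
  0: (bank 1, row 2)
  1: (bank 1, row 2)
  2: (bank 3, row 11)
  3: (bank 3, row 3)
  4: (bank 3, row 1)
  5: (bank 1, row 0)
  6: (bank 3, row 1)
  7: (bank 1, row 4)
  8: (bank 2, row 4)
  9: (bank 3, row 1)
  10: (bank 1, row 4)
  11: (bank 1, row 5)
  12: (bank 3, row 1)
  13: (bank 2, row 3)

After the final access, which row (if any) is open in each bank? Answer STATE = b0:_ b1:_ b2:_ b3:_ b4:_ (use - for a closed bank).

STATE = b0:- b1:5 b2:3 b3:1 b4:-

step 0: bank1 2->2 [HIT]
step 1: bank1 2->2 [HIT]
step 2: bank3 11->11 [HIT]
step 3: bank3 11->3 [CONFLICT]
step 4: bank3 3->1 [CONFLICT]
step 5: bank1 2->0 [CONFLICT]
step 6: bank3 1->1 [HIT]
step 7: bank1 0->4 [CONFLICT]
step 8: bank2 None->4 [EMPTY]
step 9: bank3 1->1 [HIT]
step 10: bank1 4->4 [HIT]
step 11: bank1 4->5 [CONFLICT]
step 12: bank3 1->1 [HIT]
step 13: bank2 4->3 [CONFLICT]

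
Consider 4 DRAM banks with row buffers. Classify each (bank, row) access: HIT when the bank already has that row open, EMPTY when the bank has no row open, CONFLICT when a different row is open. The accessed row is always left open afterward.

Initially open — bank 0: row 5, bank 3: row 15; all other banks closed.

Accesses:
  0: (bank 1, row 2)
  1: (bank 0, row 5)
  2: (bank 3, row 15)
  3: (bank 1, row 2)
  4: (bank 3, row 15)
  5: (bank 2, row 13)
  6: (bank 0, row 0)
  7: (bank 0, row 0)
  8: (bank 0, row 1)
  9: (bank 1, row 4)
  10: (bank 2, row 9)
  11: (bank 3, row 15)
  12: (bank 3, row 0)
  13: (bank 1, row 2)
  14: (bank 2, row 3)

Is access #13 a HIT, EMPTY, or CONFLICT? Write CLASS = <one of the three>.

CLASS = CONFLICT

0: bank 1 row 2 — prev None → EMPTY
1: bank 0 row 5 — prev 5 → HIT
2: bank 3 row 15 — prev 15 → HIT
3: bank 1 row 2 — prev 2 → HIT
4: bank 3 row 15 — prev 15 → HIT
5: bank 2 row 13 — prev None → EMPTY
6: bank 0 row 0 — prev 5 → CONFLICT
7: bank 0 row 0 — prev 0 → HIT
8: bank 0 row 1 — prev 0 → CONFLICT
9: bank 1 row 4 — prev 2 → CONFLICT
10: bank 2 row 9 — prev 13 → CONFLICT
11: bank 3 row 15 — prev 15 → HIT
12: bank 3 row 0 — prev 15 → CONFLICT
13: bank 1 row 2 — prev 4 → CONFLICT
14: bank 2 row 3 — prev 9 → CONFLICT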